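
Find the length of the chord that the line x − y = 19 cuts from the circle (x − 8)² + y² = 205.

Substitute y = x − 19:
2x² − 54x + 220 = 0  ⟹  x² − 27x + 110 = 0
x = 22 or x = 5, giving (22, 3) and (5, −14).
|(22, 3) − (5, −14)| = √((17)² + (17)²) = 17√2.

17√2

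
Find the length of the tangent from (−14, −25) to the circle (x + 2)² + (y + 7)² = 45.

3√47

The centre is (−2, −7) and r = 3√5. The square of the distance from P to the centre is 144 + 324 = 468.
By the tangent–radius right angle, tangent length = √(|PO|² − r²) = √423 = 3√47.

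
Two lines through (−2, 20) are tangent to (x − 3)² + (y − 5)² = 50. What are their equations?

Let a tangent through (−2, 20) have slope m. Its distance from (3, 5) must equal 5√2:
[m·(5) − (−15)]² = 50(m² + 1)
m² − 6m − 7 = 0, so m = 7 or m = −1.
With m = 7: 7x − y = −34. With m = −1: x + y = 18.

7x − y = −34 and x + y = 18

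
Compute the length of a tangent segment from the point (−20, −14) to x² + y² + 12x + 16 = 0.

The centre is (−6, 0) and r = 2√5. The square of the distance from P to the centre is 196 + 196 = 392.
The tangent meets the radius at right angles, so tangent² = |PO|² − r² = 392 − 20 = 372.

2√93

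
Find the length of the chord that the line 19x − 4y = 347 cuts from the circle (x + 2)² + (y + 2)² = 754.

The distance from (−2, −2) to the line is 377/√377, and r² = 754.
Chord = 2√(r² − d²) = 2·√(377) = 2√377.

2√377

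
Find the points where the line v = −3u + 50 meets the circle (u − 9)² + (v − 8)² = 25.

From the line, v = −3u + 50. Substituting:
10u² − 270u + 1820 = 0  ⟹  u² − 27u + 182 = 0
u = 14 or u = 13, giving (14, 8) and (13, 11).

(13, 11) and (14, 8)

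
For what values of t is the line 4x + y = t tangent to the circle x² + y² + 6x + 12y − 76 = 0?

The line touches the circle iff its distance from (−3, −6) is 11:
|4·(−3) + 1·(−6) − t| / √17 = 11
|t − (−18)| = 11√17.

t = −18 ± 11√17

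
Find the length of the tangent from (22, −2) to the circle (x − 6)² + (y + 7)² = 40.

√241

Centre (6, −7), r² = 40. |PO|² = (16)² + (5)² = 281.
Power of the point: PT² = |PO|² − r² = 241, so PT = √241.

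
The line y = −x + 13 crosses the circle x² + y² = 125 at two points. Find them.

From the line, y = −x + 13. Substituting:
2x² − 26x + 44 = 0  ⟹  x² − 13x + 22 = 0
x = 11 or x = 2, giving (11, 2) and (2, 11).

(2, 11) and (11, 2)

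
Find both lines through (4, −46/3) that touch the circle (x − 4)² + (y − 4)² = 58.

7x + 3y = −18 and 7x − 3y = 74

Let a tangent through (4, −46/3) have slope m. Its distance from (4, 4) must equal √58:
(0m − (58/3))² = 58(m² + 1)
9m² − 49 = 0, so m = −7/3 or m = 7/3.
With m = −7/3: 7x + 3y = −18. With m = 7/3: 7x − 3y = 74.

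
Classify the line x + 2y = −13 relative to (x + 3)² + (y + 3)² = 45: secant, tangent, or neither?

Substituting the line into the circle gives 5x² + 38x − 95 = 0.
Discriminant = (38)² − 4·5·(−95) = 3344 > 0.
Two real roots: the line is a secant.

secant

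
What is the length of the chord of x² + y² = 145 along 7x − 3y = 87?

√58

The distance from (0, 0) to the line is 87/√58, and r² = 145.
Half the chord is √(r² − d²) = √(29/2), so the full chord is √58.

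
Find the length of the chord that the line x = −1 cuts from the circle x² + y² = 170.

26

The line gives x = −1. Substituting into the circle:
y² − 169 = 0
y = 13 or y = −13, giving (−1, 13) and (−1, −13).
Chord length = distance between (−1, 13) and (−1, −13) = √676 = 26.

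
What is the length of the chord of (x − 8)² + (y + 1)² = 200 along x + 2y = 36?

4√5

Express y = (36 − x)/2 and substitute into the circle:
5x² − 140x + 900 = 0  ⟹  x² − 28x + 180 = 0
x = 18 or x = 10, giving (18, 9) and (10, 13).
Chord length = distance between (18, 9) and (10, 13) = √80 = 4√5.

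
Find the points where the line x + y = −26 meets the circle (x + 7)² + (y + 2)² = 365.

(−26, 0) and (−5, −21)

From the line, y = −x − 26. Substituting:
2x² + 62x + 260 = 0  ⟹  x² + 31x + 130 = 0
x = −5 or x = −26, giving (−5, −21) and (−26, 0).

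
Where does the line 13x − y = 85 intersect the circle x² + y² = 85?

(6, −7) and (7, 6)

Substitute y = 13x − 85:
170x² − 2210x + 7140 = 0  ⟹  x² − 13x + 42 = 0
x = 7 or x = 6, giving (7, 6) and (6, −7).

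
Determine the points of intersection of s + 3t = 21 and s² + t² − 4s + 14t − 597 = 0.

From the line, t = (21 − s)/3. Substituting:
10s² − 120s − 4050 = 0  ⟹  s² − 12s − 405 = 0
s = 27 or s = −15, giving (27, −2) and (−15, 12).

(−15, 12) and (27, −2)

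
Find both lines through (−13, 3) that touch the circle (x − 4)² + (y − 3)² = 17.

Write the tangent as mx − y + (3 − m·(−13)) = 0 and set its distance from the centre to √17:
(17m − (0))² = 17(m² + 1)
16m² − 1 = 0, so m = −1/4 or m = 1/4.
Through (−13, 3) these give x + 4y = −1 and x − 4y = −25.

x + 4y = −1 and x − 4y = −25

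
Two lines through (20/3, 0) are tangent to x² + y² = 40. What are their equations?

A line y − (0) = m(x − (20/3)) is tangent when its distance from (0, 0) is 2√10:
(−20/3m − (0))² = 40(m² + 1)
m² − 9 = 0, so m = 3 or m = −3.
Through (20/3, 0) these give 3x − y = 20 and 3x + y = 20.

3x − y = 20 and 3x + y = 20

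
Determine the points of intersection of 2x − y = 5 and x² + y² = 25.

(0, −5) and (4, 3)

From the line, y = 2x − 5. Substituting:
5x² − 20x = 0  ⟹  x² − 4x = 0
x = 4 or x = 0, giving (4, 3) and (0, −5).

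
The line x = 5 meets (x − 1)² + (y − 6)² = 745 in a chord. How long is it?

54

The distance from (1, 6) to the line is 4, and r² = 745.
Chord = 2√(r² − d²) = 2·√(729) = 54.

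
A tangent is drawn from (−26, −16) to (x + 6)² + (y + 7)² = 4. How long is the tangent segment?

With centre O = (−6, −7), |OP|² = 481 and r² = 4.
The tangent meets the radius at right angles, so tangent² = |PO|² − r² = 481 − 4 = 477.

3√53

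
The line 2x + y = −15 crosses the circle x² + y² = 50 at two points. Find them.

(−7, −1) and (−5, −5)

Substitute y = −2x − 15:
5x² + 60x + 175 = 0  ⟹  x² + 12x + 35 = 0
x = −5 or x = −7, giving (−5, −5) and (−7, −1).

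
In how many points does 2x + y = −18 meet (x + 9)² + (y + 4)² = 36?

d² = (2·(−9) + 1·(−4) − (−18))²/5 = 16/5; r² = 36.
Since d² < r², the line cuts the circle twice.

2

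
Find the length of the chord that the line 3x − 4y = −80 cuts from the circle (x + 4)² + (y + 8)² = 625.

30

From the line, y = (80 + 3x)/4. Substituting:
25x² + 800x + 2800 = 0  ⟹  x² + 32x + 112 = 0
x = −4 or x = −28, giving (−4, 17) and (−28, −1).
|(−4, 17) − (−28, −1)| = √((24)² + (18)²) = 30.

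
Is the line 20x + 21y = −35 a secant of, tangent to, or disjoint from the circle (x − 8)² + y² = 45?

disjoint

Centre (8, 0), r² = 45. Distance² from centre to line = (195)²/841 = 38025/841.
Since d² > r², the line lies outside the circle.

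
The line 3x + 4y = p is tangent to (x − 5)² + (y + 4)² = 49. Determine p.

p = −36 or p = 34

The line touches the circle iff its distance from (5, −4) is 7:
|3·5 + 4·(−4) − p| / √25 = 7
|p − (−1)| = 7·5, so p = 34 or p = −36.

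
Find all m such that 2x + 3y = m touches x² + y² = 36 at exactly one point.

m = ±6√13

Tangency holds when the distance from the centre (0, 0) to the line equals the radius 6:
|2·0 + 3·0 − m| / √13 = 6
|m| = 6√13.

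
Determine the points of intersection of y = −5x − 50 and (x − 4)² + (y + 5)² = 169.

(−9, −5) and (−8, −10)

Substitute y = −5x − 50:
26x² + 442x + 1872 = 0  ⟹  x² + 17x + 72 = 0
x = −8 or x = −9, giving (−8, −10) and (−9, −5).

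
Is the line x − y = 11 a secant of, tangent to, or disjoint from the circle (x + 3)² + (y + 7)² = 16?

disjoint

Centre (−3, −7), r² = 16. Distance² from centre to line = (−7)²/2 = 49/2.
Since d² > r², the line lies outside the circle.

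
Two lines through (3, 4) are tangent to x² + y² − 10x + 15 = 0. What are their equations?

3x − y = 5 and x + 3y = 15

A line y − (4) = m(x − (3)) is tangent when its distance from (5, 0) is √10:
[m·(2) − (−4)]² = 10(m² + 1)
3m² − 8m − 3 = 0, so m = 3 or m = −1/3.
Through (3, 4) these give 3x − y = 5 and x + 3y = 15.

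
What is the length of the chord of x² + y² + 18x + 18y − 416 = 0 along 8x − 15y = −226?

Centre (−9, −9), r² = 578. Perpendicular distance d from centre to line = |289| / √289 = 289/√289.
Chord = 2√(r² − d²) = 2·√(289) = 34.

34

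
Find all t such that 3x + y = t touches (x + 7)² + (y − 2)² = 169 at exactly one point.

The line touches the circle iff its distance from (−7, 2) is 13:
|3·(−7) + 1·2 − t| / √10 = 13
|t − (−19)| = 13√10.

t = −19 ± 13√10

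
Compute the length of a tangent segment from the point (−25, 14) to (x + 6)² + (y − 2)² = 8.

The centre is (−6, 2) and r = 2√2. The square of the distance from P to the centre is 361 + 144 = 505.
Power of the point: PT² = |PO|² − r² = 497, so PT = √497.

√497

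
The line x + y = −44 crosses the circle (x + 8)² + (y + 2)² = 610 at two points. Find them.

(−29, −15) and (−21, −23)

Express y = −x − 44 and substitute into the circle:
2x² + 100x + 1218 = 0  ⟹  x² + 50x + 609 = 0
x = −21 or x = −29, giving (−21, −23) and (−29, −15).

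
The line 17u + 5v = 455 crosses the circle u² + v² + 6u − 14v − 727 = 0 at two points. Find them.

(20, 23) and (25, 6)

From the line, v = (455 − 17u)/5. Substituting:
314u² − 14130u + 157000 = 0  ⟹  u² − 45u + 500 = 0
u = 25 or u = 20, giving (25, 6) and (20, 23).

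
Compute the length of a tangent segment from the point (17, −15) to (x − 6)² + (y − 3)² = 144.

√301

The centre is (6, 3) and r = 12. The square of the distance from P to the centre is 121 + 324 = 445.
The tangent meets the radius at right angles, so tangent² = |PO|² − r² = 445 − 144 = 301.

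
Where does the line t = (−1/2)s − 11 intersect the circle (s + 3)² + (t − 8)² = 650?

Substitute t = (−22 − s)/2:
5s² + 100s − 1120 = 0  ⟹  s² + 20s − 224 = 0
s = 8 or s = −28, giving (8, −15) and (−28, 3).

(−28, 3) and (8, −15)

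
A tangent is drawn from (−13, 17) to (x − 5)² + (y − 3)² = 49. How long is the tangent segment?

√471

The centre is (5, 3) and r = 7. The square of the distance from P to the centre is 324 + 196 = 520.
The tangent meets the radius at right angles, so tangent² = |PO|² − r² = 520 − 49 = 471.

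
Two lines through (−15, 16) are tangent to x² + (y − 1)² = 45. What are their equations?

Write the tangent as mx − y + (16 − m·(−15)) = 0 and set its distance from the centre to 3√5:
(15m − (−15))² = 45(m² + 1)
2m² + 5m + 2 = 0, so m = −2 or m = −1/2.
With m = −2: 2x + y = −14. With m = −1/2: x + 2y = 17.

2x + y = −14 and x + 2y = 17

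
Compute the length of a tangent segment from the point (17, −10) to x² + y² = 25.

2√91

The centre is (0, 0) and r = 5. The square of the distance from P to the centre is 289 + 100 = 389.
Power of the point: PT² = |PO|² − r² = 364, so PT = 2√91.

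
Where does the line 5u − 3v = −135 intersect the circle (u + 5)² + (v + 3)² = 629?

From the line, v = (135 + 5u)/3. Substituting:
34u² + 1530u + 15300 = 0  ⟹  u² + 45u + 450 = 0
u = −15 or u = −30, giving (−15, 20) and (−30, −5).

(−30, −5) and (−15, 20)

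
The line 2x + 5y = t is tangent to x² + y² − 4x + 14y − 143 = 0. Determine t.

t = −31 ± 14√29

The line touches the circle iff its distance from (2, −7) is 14:
|2·2 + 5·(−7) − t| / √29 = 14
|t − (−31)| = 14√29.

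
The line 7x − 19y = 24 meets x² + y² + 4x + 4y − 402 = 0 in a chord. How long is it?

2√410

Substitute y = (−24 + 7x)/19:
410x² + 1640x − 146370 = 0  ⟹  x² + 4x − 357 = 0
x = 17 or x = −21, giving (17, 5) and (−21, −9).
|(17, 5) − (−21, −9)| = √((38)² + (14)²) = 2√410.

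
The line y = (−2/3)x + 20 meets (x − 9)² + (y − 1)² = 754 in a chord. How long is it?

14√13

Centre (9, 1), r² = 754. Perpendicular distance d from centre to line = |−39| / √13 = 39/√13.
Chord = 2√(r² − d²) = 2·√(637) = 14√13.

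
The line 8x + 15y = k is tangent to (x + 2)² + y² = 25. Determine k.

k = −101 or k = 69

For a tangent, require d(centre, line) = r = 5.
|8·(−2) + 15·0 − k| / √289 = 5
|k − (−16)| = 5·17, so k = 69 or k = −101.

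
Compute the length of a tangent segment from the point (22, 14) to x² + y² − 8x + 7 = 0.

√511

The centre is (4, 0) and r = 3. The square of the distance from P to the centre is 324 + 196 = 520.
The tangent meets the radius at right angles, so tangent² = |PO|² − r² = 520 − 9 = 511.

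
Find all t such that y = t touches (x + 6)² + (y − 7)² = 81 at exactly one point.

For a tangent, require d(centre, line) = r = 9.
|0·(−6) + 1·7 − t| / √1 = 9
|t − (7)| = 9, so t = 16 or t = −2.

t = −2 or t = 16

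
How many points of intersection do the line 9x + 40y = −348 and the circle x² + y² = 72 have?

0

Centre (0, 0), r² = 72. Distance² from centre to line = (348)²/1681 = 121104/1681.
Since d² > r², the line lies outside the circle.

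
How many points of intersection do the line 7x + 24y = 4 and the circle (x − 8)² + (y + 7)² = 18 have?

d² = (7·8 + 24·(−7) − (4))²/625 = 13456/625; r² = 18.
Since d² > r², the line lies outside the circle.

0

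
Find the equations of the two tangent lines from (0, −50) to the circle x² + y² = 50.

7x + y = −50 and 7x − y = 50

Write the tangent as mx − y + (−50 − m·(0)) = 0 and set its distance from the centre to 5√2:
[m·(0) − (50)]² = 50(m² + 1)
m² − 49 = 0, so m = −7 or m = 7.
Through (0, −50) these give 7x + y = −50 and 7x − y = 50.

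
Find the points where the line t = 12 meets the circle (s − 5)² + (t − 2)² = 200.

(−5, 12) and (15, 12)

Substitute t = 12:
s² − 10s − 75 = 0
s = 15 or s = −5, giving (15, 12) and (−5, 12).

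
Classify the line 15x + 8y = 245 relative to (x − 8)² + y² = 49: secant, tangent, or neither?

Centre (8, 0), r² = 49. Distance² from centre to line = (−125)²/289 = 15625/289.
Since d² > r², the line lies outside the circle.

neither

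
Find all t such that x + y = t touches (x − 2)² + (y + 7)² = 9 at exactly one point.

For a tangent, require d(centre, line) = r = 3.
|1·2 + 1·(−7) − t| / √2 = 3
|t − (−5)| = 3√2.

t = −5 ± 3√2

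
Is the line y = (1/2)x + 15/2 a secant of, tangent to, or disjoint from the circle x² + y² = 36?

disjoint

Substituting the line into the circle gives 5x² + 30x + 81 = 0.
Discriminant = (30)² − 4·5·(81) = −720 < 0.
No real roots: the line does not meet the circle.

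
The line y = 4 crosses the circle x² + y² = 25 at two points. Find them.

Express y = 4 and substitute into the circle:
x² − 9 = 0
x = 3 or x = −3, giving (3, 4) and (−3, 4).

(−3, 4) and (3, 4)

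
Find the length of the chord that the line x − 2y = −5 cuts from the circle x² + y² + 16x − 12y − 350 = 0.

Express y = (5 + x)/2 and substitute into the circle:
5x² + 50x − 1495 = 0  ⟹  x² + 10x − 299 = 0
x = 13 or x = −23, giving (13, 9) and (−23, −9).
Chord length = distance between (13, 9) and (−23, −9) = √1620 = 18√5.

18√5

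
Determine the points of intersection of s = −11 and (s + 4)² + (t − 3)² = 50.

(−11, 2) and (−11, 4)

The line gives s = −11. Substituting into the circle:
t² − 6t + 8 = 0
t = 4 or t = 2, giving (−11, 4) and (−11, 2).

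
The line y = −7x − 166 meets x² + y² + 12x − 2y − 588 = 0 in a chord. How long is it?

Centre (−6, 1), r² = 625. Perpendicular distance d from centre to line = |125| / √50 = 125/√50.
Chord = 2√(r² − d²) = 2·√(625/2) = 25√2.

25√2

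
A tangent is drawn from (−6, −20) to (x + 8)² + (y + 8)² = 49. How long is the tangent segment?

The centre is (−8, −8) and r = 7. The square of the distance from P to the centre is 4 + 144 = 148.
Power of the point: PT² = |PO|² − r² = 99, so PT = 3√11.

3√11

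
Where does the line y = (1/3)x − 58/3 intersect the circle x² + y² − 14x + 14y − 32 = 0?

Express y = (−58 + x)/3 and substitute into the circle:
10x² − 200x + 640 = 0  ⟹  x² − 20x + 64 = 0
x = 16 or x = 4, giving (16, −14) and (4, −18).

(4, −18) and (16, −14)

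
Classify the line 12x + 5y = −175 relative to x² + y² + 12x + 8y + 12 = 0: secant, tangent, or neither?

d² = (12·(−6) + 5·(−4) − (−175))²/169 = 6889/169; r² = 40.
Since d² > r², the line lies outside the circle.

neither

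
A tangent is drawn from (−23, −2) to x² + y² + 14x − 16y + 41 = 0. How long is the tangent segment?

The centre is (−7, 8) and r = 6√2. The square of the distance from P to the centre is 256 + 100 = 356.
Power of the point: PT² = |PO|² − r² = 284, so PT = 2√71.

2√71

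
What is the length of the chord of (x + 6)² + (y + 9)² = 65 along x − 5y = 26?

Express y = (−26 + x)/5 and substitute into the circle:
26x² + 338x − 364 = 0  ⟹  x² + 13x − 14 = 0
x = 1 or x = −14, giving (1, −5) and (−14, −8).
|(1, −5) − (−14, −8)| = √((15)² + (3)²) = 3√26.

3√26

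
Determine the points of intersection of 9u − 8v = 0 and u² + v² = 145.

(−8, −9) and (8, 9)

Substitute v = (9u)/8:
145u² − 9280 = 0  ⟹  u² − 64 = 0
u = 8 or u = −8, giving (8, 9) and (−8, −9).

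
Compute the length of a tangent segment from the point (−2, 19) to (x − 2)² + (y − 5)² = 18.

Centre (2, 5), r² = 18. |PO|² = (−4)² + (14)² = 212.
Power of the point: PT² = |PO|² − r² = 194, so PT = √194.

√194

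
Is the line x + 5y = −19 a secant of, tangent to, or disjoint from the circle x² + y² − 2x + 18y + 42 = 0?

secant

Substituting the line into the circle gives 26x² − 102x − 299 = 0.
Δ = 10404 − (−31096) = 41500.
Two real roots: the line is a secant.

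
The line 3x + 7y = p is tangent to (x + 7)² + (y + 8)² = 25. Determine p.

p = −77 ± 5√58

Tangency holds when the distance from the centre (−7, −8) to the line equals the radius 5:
|3·(−7) + 7·(−8) − p| / √58 = 5
|p − (−77)| = 5√58.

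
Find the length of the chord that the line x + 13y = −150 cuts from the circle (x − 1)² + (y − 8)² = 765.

3√170

The distance from (1, 8) to the line is 255/√170, and r² = 765.
Chord = 2√(r² − d²) = 2·√(765/2) = 3√170.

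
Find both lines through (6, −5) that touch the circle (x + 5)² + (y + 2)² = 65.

4x − 7y = 59 and 7x + 4y = 22

Let a tangent through (6, −5) have slope m. Its distance from (−5, −2) must equal √65:
[m·(−11) − (3)]² = 65(m² + 1)
28m² + 33m − 28 = 0, so m = 4/7 or m = −7/4.
Through (6, −5) these give 4x − 7y = 59 and 7x + 4y = 22.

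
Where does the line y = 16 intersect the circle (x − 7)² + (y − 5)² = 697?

(−17, 16) and (31, 16)

From the line, y = 16. Substituting:
x² − 14x − 527 = 0
x = 31 or x = −17, giving (31, 16) and (−17, 16).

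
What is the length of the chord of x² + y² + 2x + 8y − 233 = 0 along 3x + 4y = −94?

Centre (−1, −4), r² = 250. Perpendicular distance d from centre to line = |75| / √25 = 75/√25.
Chord = 2√(r² − d²) = 2·√(25) = 10.

10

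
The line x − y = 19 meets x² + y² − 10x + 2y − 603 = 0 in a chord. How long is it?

From the line, y = x − 19. Substituting:
2x² − 46x − 280 = 0  ⟹  x² − 23x − 140 = 0
x = 28 or x = −5, giving (28, 9) and (−5, −24).
|(28, 9) − (−5, −24)| = √((33)² + (33)²) = 33√2.

33√2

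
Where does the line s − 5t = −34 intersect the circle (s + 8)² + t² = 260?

(−24, 2) and (6, 8)

From the line, t = (34 + s)/5. Substituting:
26s² + 468s − 3744 = 0  ⟹  s² + 18s − 144 = 0
s = 6 or s = −24, giving (6, 8) and (−24, 2).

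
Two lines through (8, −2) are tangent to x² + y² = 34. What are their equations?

Let a tangent through (8, −2) have slope m. Its distance from (0, 0) must equal √34:
[m·(−8) − (2)]² = 34(m² + 1)
15m² + 16m − 15 = 0, so m = 3/5 or m = −5/3.
With m = 3/5: 3x − 5y = 34. With m = −5/3: 5x + 3y = 34.

3x − 5y = 34 and 5x + 3y = 34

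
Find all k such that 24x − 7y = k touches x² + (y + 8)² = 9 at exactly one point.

k = −19 or k = 131

For a tangent, require d(centre, line) = r = 3.
|24·0 − 7·(−8) − k| / √625 = 3
|k − (56)| = 3·25, so k = 131 or k = −19.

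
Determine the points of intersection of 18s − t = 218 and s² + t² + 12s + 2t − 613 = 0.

(11, −20) and (13, 16)

Substitute t = 18s − 218:
325s² − 7800s + 46475 = 0  ⟹  s² − 24s + 143 = 0
s = 13 or s = 11, giving (13, 16) and (11, −20).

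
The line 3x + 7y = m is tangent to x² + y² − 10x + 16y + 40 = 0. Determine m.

m = −41 ± 7√58

The line touches the circle iff its distance from (5, −8) is 7:
|3·5 + 7·(−8) − m| / √58 = 7
|m − (−41)| = 7√58.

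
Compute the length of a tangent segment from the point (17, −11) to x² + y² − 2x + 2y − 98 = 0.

The centre is (1, −1) and r = 10. The square of the distance from P to the centre is 256 + 100 = 356.
By the tangent–radius right angle, tangent length = √(|PO|² − r²) = √256 = 16.

16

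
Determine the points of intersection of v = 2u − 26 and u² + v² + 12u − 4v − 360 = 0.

(6, −14) and (14, 2)

Substitute v = 2u − 26:
5u² − 100u + 420 = 0  ⟹  u² − 20u + 84 = 0
u = 14 or u = 6, giving (14, 2) and (6, −14).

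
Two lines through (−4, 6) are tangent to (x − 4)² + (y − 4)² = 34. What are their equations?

3x − 5y = −42 and 5x + 3y = −2

A line y − (6) = m(x − (−4)) is tangent when its distance from (4, 4) is √34:
[m·(8) − (−2)]² = 34(m² + 1)
15m² + 16m − 15 = 0, so m = 3/5 or m = −5/3.
With m = 3/5: 3x − 5y = −42. With m = −5/3: 5x + 3y = −2.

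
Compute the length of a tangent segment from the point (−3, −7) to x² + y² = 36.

√22

With centre O = (0, 0), |OP|² = 58 and r² = 36.
Power of the point: PT² = |PO|² − r² = 22, so PT = √22.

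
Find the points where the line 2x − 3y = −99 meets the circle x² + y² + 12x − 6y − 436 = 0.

Substitute y = (99 + 2x)/3:
13x² + 468x + 4095 = 0  ⟹  x² + 36x + 315 = 0
x = −15 or x = −21, giving (−15, 23) and (−21, 19).

(−21, 19) and (−15, 23)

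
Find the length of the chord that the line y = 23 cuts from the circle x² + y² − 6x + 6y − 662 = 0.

The distance from (3, −3) to the line is 26, and r² = 680.
Chord = 2√(r² − d²) = 2·√(4) = 4.

4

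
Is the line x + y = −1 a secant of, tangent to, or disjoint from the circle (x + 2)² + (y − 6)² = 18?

secant

Centre (−2, 6), r² = 18. Distance² from centre to line = (5)²/2 = 25/2.
Since d² < r², the line cuts the circle twice.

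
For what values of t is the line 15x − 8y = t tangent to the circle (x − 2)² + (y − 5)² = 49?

t = −129 or t = 109

Tangency holds when the distance from the centre (2, 5) to the line equals the radius 7:
|15·2 − 8·5 − t| / √289 = 7
|t − (−10)| = 7·17, so t = 109 or t = −129.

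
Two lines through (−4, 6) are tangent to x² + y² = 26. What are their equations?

5x − y = −26 and x + 5y = 26

A line y − (6) = m(x − (−4)) is tangent when its distance from (0, 0) is √26:
(4m − (−6))² = 26(m² + 1)
5m² − 24m − 5 = 0, so m = 5 or m = −1/5.
Through (−4, 6) these give 5x − y = −26 and x + 5y = 26.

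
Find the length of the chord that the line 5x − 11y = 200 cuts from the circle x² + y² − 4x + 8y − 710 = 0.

4√146

Centre (2, −4), r² = 730. Perpendicular distance d from centre to line = |−146| / √146 = 146/√146.
Half the chord is √(r² − d²) = √(584), so the full chord is 4√146.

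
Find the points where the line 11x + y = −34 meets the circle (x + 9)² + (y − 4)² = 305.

Express y = −11x − 34 and substitute into the circle:
122x² + 854x + 1220 = 0  ⟹  x² + 7x + 10 = 0
x = −2 or x = −5, giving (−2, −12) and (−5, 21).

(−5, 21) and (−2, −12)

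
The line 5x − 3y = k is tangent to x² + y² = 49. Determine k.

The line touches the circle iff its distance from (0, 0) is 7:
|5·0 − 3·0 − k| / √34 = 7
|k| = 7√34.

k = ±7√34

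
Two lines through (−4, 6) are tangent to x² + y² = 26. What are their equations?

Let a tangent through (−4, 6) have slope m. Its distance from (0, 0) must equal √26:
(4m − (−6))² = 26(m² + 1)
5m² − 24m − 5 = 0, so m = −1/5 or m = 5.
Through (−4, 6) these give x + 5y = 26 and 5x − y = −26.

x + 5y = 26 and 5x − y = −26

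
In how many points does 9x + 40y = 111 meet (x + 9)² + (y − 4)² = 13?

2

Substituting the line into the circle gives 1681x² + 29682x + 111201 = 0.
Δ = 881021124 − 747715524 = 133305600.
Two real roots: the line is a secant.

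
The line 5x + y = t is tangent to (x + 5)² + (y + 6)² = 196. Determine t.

t = −31 ± 14√26

For a tangent, require d(centre, line) = r = 14.
|5·(−5) + 1·(−6) − t| / √26 = 14
|t − (−31)| = 14√26.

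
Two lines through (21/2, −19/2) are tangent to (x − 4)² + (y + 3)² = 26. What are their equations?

A line y − (−19/2) = m(x − (21/2)) is tangent when its distance from (4, −3) is √26:
(−13/2m − (13/2))² = 26(m² + 1)
5m² + 26m + 5 = 0, so m = −1/5 or m = −5.
With m = −1/5: x + 5y = −37. With m = −5: 5x + y = 43.

x + 5y = −37 and 5x + y = 43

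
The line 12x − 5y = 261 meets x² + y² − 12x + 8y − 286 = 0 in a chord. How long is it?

Substitute y = (−261 + 12x)/5:
169x² − 6084x + 50531 = 0  ⟹  x² − 36x + 299 = 0
x = 23 or x = 13, giving (23, 3) and (13, −21).
|(23, 3) − (13, −21)| = √((10)² + (24)²) = 26.

26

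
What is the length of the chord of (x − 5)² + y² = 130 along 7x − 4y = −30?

Centre (5, 0), r² = 130. Perpendicular distance d from centre to line = |65| / √65 = 65/√65.
Half the chord is √(r² − d²) = √(65), so the full chord is 2√65.

2√65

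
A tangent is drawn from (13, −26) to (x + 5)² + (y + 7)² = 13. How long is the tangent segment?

The centre is (−5, −7) and r = √13. The square of the distance from P to the centre is 324 + 361 = 685.
By the tangent–radius right angle, tangent length = √(|PO|² − r²) = √672 = 4√42.

4√42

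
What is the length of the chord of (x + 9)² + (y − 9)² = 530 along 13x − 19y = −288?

2√530

The distance from (−9, 9) to the line is 0/√530, and r² = 530.
Chord = 2√(r² − d²) = 2·√(530) = 2√530.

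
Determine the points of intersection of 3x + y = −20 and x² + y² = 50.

Express y = −3x − 20 and substitute into the circle:
10x² + 120x + 350 = 0  ⟹  x² + 12x + 35 = 0
x = −5 or x = −7, giving (−5, −5) and (−7, 1).

(−7, 1) and (−5, −5)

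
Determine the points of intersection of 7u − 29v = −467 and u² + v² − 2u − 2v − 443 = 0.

(−17, 12) and (12, 19)

From the line, v = (467 + 7u)/29. Substituting:
890u² + 4450u − 181560 = 0  ⟹  u² + 5u − 204 = 0
u = 12 or u = −17, giving (12, 19) and (−17, 12).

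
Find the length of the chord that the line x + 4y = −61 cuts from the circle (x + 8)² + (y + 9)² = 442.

10√17

The distance from (−8, −9) to the line is 17/√17, and r² = 442.
Half the chord is √(r² − d²) = √(425), so the full chord is 10√17.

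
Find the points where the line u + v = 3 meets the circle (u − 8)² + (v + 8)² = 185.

(0, 3) and (19, −16)

Substitute v = −u + 3:
2u² − 38u = 0  ⟹  u² − 19u = 0
u = 19 or u = 0, giving (19, −16) and (0, 3).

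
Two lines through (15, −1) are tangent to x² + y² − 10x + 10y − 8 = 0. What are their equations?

3x + 7y = 38 and 7x − 3y = 108

Let a tangent through (15, −1) have slope m. Its distance from (5, −5) must equal √58:
(−10m − (−4))² = 58(m² + 1)
21m² − 40m − 21 = 0, so m = −3/7 or m = 7/3.
Through (15, −1) these give 3x + 7y = 38 and 7x − 3y = 108.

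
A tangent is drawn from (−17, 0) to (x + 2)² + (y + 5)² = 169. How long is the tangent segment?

With centre O = (−2, −5), |OP|² = 250 and r² = 169.
The tangent meets the radius at right angles, so tangent² = |PO|² − r² = 250 − 169 = 81.

9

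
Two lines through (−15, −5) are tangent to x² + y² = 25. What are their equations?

y = −5 and 3x − 4y = −25

Write the tangent as mx − y + (−5 − m·(−15)) = 0 and set its distance from the centre to 5:
[m·(15) − (5)]² = 25(m² + 1)
4m² − 3m = 0, so m = 0 or m = 3/4.
With m = 0: y = −5. With m = 3/4: 3x − 4y = −25.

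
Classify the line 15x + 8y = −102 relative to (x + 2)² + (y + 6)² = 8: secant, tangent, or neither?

Substituting the line into the circle gives 289x² + 1876x + 2660 = 0.
Δ = 3519376 − 3074960 = 444416.
Two real roots: the line is a secant.

secant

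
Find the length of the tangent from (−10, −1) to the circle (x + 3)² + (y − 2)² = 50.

2√2

Centre (−3, 2), r² = 50. |PO|² = (−7)² + (−3)² = 58.
Power of the point: PT² = |PO|² − r² = 8, so PT = 2√2.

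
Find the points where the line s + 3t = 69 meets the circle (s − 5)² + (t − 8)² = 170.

(6, 21) and (12, 19)

Express t = (69 − s)/3 and substitute into the circle:
10s² − 180s + 720 = 0  ⟹  s² − 18s + 72 = 0
s = 12 or s = 6, giving (12, 19) and (6, 21).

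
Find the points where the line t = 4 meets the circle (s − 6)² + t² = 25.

Substitute t = 4:
s² − 12s + 27 = 0
s = 9 or s = 3, giving (9, 4) and (3, 4).

(3, 4) and (9, 4)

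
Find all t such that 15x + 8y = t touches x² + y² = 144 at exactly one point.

The line touches the circle iff its distance from (0, 0) is 12:
|15·0 + 8·0 − t| / √289 = 12
|t| = 12·17, so t = 204 or t = −204.

t = −204 or t = 204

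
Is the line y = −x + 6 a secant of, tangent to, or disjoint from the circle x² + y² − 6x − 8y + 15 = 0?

secant

d² = (1·3 + 1·4 − (6))²/2 = 1/2; r² = 10.
Since d² < r², the line cuts the circle twice.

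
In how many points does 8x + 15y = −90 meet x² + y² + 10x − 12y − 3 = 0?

0

Substituting the line into the circle gives 289x² + 5130x + 23625 = 0.
Discriminant = (5130)² − 4·289·(23625) = −993600 < 0.
No real roots: the line does not meet the circle.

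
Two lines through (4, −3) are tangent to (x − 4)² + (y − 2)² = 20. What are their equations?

A line y − (−3) = m(x − (4)) is tangent when its distance from (4, 2) is 2√5:
(0m − (5))² = 20(m² + 1)
4m² − 1 = 0, so m = −1/2 or m = 1/2.
With m = −1/2: x + 2y = −2. With m = 1/2: x − 2y = 10.

x + 2y = −2 and x − 2y = 10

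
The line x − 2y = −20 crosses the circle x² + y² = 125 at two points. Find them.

(−10, 5) and (2, 11)

Express y = (20 + x)/2 and substitute into the circle:
5x² + 40x − 100 = 0  ⟹  x² + 8x − 20 = 0
x = 2 or x = −10, giving (2, 11) and (−10, 5).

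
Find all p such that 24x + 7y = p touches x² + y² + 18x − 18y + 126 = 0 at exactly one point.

p = −303 or p = −3

Tangency holds when the distance from the centre (−9, 9) to the line equals the radius 6:
|24·(−9) + 7·9 − p| / √625 = 6
|p − (−153)| = 6·25, so p = −3 or p = −303.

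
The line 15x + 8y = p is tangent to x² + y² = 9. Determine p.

p = −51 or p = 51

The line touches the circle iff its distance from (0, 0) is 3:
|15·0 + 8·0 − p| / √289 = 3
|p| = 3·17, so p = 51 or p = −51.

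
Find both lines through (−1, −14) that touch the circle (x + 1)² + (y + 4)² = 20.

2x + y = −16 and 2x − y = 12

Write the tangent as mx − y + (−14 − m·(−1)) = 0 and set its distance from the centre to 2√5:
[m·(0) − (10)]² = 20(m² + 1)
m² − 4 = 0, so m = −2 or m = 2.
Through (−1, −14) these give 2x + y = −16 and 2x − y = 12.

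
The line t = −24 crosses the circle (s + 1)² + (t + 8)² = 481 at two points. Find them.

From the line, t = −24. Substituting:
s² + 2s − 224 = 0
s = 14 or s = −16, giving (14, −24) and (−16, −24).

(−16, −24) and (14, −24)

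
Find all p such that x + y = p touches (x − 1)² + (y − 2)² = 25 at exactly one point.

Tangency holds when the distance from the centre (1, 2) to the line equals the radius 5:
|1·1 + 1·2 − p| / √2 = 5
|p − (3)| = 5√2.

p = 3 ± 5√2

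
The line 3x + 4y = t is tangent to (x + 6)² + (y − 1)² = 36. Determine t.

Tangency holds when the distance from the centre (−6, 1) to the line equals the radius 6:
|3·(−6) + 4·1 − t| / √25 = 6
|t − (−14)| = 6·5, so t = 16 or t = −44.

t = −44 or t = 16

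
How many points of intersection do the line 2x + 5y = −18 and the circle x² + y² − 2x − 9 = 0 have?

0

Centre (1, 0), r² = 10. Distance² from centre to line = (20)²/29 = 400/29.
Since d² > r², the line lies outside the circle.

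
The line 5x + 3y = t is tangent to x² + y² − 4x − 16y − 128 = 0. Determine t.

t = 34 ± 14√34

For a tangent, require d(centre, line) = r = 14.
|5·2 + 3·8 − t| / √34 = 14
|t − (34)| = 14√34.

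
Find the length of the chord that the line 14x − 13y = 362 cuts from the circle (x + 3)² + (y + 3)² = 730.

2√365

Substitute y = (−362 + 14x)/13:
365x² − 8030x − 17520 = 0  ⟹  x² − 22x − 48 = 0
x = 24 or x = −2, giving (24, −2) and (−2, −30).
Chord length = distance between (24, −2) and (−2, −30) = √1460 = 2√365.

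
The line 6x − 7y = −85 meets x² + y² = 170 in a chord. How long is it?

Centre (0, 0), r² = 170. Perpendicular distance d from centre to line = |85| / √85 = 85/√85.
Half the chord is √(r² − d²) = √(85), so the full chord is 2√85.

2√85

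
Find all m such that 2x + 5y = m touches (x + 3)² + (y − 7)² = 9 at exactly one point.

m = 29 ± 3√29

The line touches the circle iff its distance from (−3, 7) is 3:
|2·(−3) + 5·7 − m| / √29 = 3
|m − (29)| = 3√29.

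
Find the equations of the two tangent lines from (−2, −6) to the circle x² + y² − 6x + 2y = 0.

Write the tangent as mx − y + (−6 − m·(−2)) = 0 and set its distance from the centre to √10:
(5m − (5))² = 10(m² + 1)
3m² − 10m + 3 = 0, so m = 1/3 or m = 3.
Through (−2, −6) these give x − 3y = 16 and 3x − y = 0.

x − 3y = 16 and 3x − y = 0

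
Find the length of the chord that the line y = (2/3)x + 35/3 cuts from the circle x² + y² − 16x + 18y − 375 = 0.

4√13

Centre (8, −9), r² = 520. Perpendicular distance d from centre to line = |78| / √13 = 78/√13.
Chord = 2√(r² − d²) = 2·√(52) = 4√13.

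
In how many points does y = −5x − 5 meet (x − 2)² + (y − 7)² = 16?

Centre (2, 7), r² = 16. Distance² from centre to line = (22)²/26 = 242/13.
Since d² > r², the line lies outside the circle.

0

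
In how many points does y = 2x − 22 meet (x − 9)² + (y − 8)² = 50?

2

Centre (9, 8), r² = 50. Distance² from centre to line = (−12)²/5 = 144/5.
Since d² < r², the line cuts the circle twice.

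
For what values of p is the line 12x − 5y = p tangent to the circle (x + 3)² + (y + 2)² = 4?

The line touches the circle iff its distance from (−3, −2) is 2:
|12·(−3) − 5·(−2) − p| / √169 = 2
|p − (−26)| = 2·13, so p = 0 or p = −52.

p = −52 or p = 0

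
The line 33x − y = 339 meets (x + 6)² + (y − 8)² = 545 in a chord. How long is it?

√1090

Express y = 33x − 339 and substitute into the circle:
1090x² − 22890x + 119900 = 0  ⟹  x² − 21x + 110 = 0
x = 11 or x = 10, giving (11, 24) and (10, −9).
Chord length = distance between (11, 24) and (10, −9) = √1090 = √1090.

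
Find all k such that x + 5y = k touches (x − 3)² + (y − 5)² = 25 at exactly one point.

The line touches the circle iff its distance from (3, 5) is 5:
|1·3 + 5·5 − k| / √26 = 5
|k − (28)| = 5√26.

k = 28 ± 5√26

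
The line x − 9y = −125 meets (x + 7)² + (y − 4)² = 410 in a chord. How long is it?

4√82

Centre (−7, 4), r² = 410. Perpendicular distance d from centre to line = |82| / √82 = 82/√82.
Chord = 2√(r² − d²) = 2·√(328) = 4√82.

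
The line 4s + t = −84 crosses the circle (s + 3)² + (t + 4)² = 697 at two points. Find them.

Express t = −4s − 84 and substitute into the circle:
17s² + 646s + 5712 = 0  ⟹  s² + 38s + 336 = 0
s = −14 or s = −24, giving (−14, −28) and (−24, 12).

(−24, 12) and (−14, −28)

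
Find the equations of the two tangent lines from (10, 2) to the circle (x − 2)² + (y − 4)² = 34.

5x + 3y = 56 and 3x − 5y = 20

Let a tangent through (10, 2) have slope m. Its distance from (2, 4) must equal √34:
(−8m − (2))² = 34(m² + 1)
15m² + 16m − 15 = 0, so m = −5/3 or m = 3/5.
With m = −5/3: 5x + 3y = 56. With m = 3/5: 3x − 5y = 20.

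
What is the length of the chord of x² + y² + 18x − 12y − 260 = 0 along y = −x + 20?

15√2

The distance from (−9, 6) to the line is 23/√2, and r² = 377.
Chord = 2√(r² − d²) = 2·√(225/2) = 15√2.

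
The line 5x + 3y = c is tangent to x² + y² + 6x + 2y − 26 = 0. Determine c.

For a tangent, require d(centre, line) = r = 6.
|5·(−3) + 3·(−1) − c| / √34 = 6
|c − (−18)| = 6√34.

c = −18 ± 6√34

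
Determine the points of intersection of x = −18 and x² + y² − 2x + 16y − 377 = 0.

The line gives x = −18. Substituting into the circle:
y² + 16y − 17 = 0
y = 1 or y = −17, giving (−18, 1) and (−18, −17).

(−18, −17) and (−18, 1)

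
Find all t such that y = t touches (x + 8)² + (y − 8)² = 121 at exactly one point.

Tangency holds when the distance from the centre (−8, 8) to the line equals the radius 11:
|0·(−8) + 1·8 − t| / √1 = 11
|t − (8)| = 11, so t = 19 or t = −3.

t = −3 or t = 19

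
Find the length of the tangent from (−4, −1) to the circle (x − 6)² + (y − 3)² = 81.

√35

The centre is (6, 3) and r = 9. The square of the distance from P to the centre is 100 + 16 = 116.
Power of the point: PT² = |PO|² − r² = 35, so PT = √35.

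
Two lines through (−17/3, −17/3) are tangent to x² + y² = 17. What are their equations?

Let a tangent through (−17/3, −17/3) have slope m. Its distance from (0, 0) must equal √17:
[m·(17/3) − (17/3)]² = 17(m² + 1)
4m² − 17m + 4 = 0, so m = 1/4 or m = 4.
Through (−17/3, −17/3) these give x − 4y = 17 and 4x − y = −17.

x − 4y = 17 and 4x − y = −17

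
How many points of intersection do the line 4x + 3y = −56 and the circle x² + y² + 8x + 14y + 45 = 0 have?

Substituting the line into the circle gives 25x² + 352x + 1189 = 0.
Δ = 123904 − 118900 = 5004.
Two real roots: the line is a secant.

2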